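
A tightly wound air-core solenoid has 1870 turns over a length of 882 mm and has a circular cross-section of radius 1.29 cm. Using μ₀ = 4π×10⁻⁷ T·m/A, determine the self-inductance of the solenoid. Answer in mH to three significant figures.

A = πr² = π(1.290×10^-2 m)² = 5.228×10^-4 m².
For a long solenoid, L = μ₀N²A/ℓ.
L = (4π×10⁻⁷)(1870)²(5.228×10^-4)/(0.882 m) = 2.6047×10^-3 H.

L ≈ 2.60 mH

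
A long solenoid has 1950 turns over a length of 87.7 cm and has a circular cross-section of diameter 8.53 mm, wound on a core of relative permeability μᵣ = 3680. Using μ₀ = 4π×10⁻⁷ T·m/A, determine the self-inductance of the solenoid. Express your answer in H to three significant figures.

A = π(d/2)² = π(4.265×10^-3 m)² = 5.7146×10^-5 m².
For a long solenoid, L = μ₀μᵣN²A/ℓ.
L = (4π×10⁻⁷)(3680)(1950)²(5.7146×10^-5)/(0.877 m) = 1.146 H.

L ≈ 1.15 H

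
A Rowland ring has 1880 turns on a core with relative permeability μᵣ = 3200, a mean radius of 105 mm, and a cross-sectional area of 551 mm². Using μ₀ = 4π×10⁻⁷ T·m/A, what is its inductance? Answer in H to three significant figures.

L ≈ 11.9 H

For a thin toroid, L = μ₀μᵣN²A/(2πR).
L = (4π×10⁻⁷)(3200)(1880)²(5.510×10^-4) / (2π×0.105 m) = 11.87 H.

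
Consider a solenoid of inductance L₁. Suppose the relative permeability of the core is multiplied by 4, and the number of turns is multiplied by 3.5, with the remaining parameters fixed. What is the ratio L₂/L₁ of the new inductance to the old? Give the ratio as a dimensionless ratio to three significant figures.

For a solenoid, L ∝ μᵣN²A/ℓ.
L₂/L₁ = (4) × (3.5)^2 = 49.0.

L₂/L₁ = 49.0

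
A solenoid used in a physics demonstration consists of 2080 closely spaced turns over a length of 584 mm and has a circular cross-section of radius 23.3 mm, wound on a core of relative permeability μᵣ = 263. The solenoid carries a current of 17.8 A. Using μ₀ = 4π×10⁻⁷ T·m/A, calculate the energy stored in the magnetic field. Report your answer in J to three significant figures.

A = πr² = π(2.330×10^-2 m)² = 1.706×10^-3 m².
L = μ₀μᵣN²A/ℓ = (4π×10⁻⁷)(263)(2080)²(1.706×10^-3)/(0.584) = 4.176 H.
U = ½LI² = ½(4.176)(17.8)² = 661.5 J.

U ≈ 662 J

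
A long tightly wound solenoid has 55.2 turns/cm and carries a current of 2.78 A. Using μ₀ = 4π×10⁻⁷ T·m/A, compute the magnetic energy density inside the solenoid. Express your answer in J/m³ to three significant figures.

B = μ₀nI = (4π×10⁻⁷)(5.520×10^3)(2.78) = 1.928×10^-2 T.
u = B²/(2μ₀) = (1.928×10^-2)²/(2×4π×10⁻⁷) = 148 J/m³.

u ≈ 148 J/m³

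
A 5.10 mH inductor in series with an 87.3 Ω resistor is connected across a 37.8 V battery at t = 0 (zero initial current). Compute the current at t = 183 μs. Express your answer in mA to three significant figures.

I ≈ 414 mA

τ = L/R = 5.100×10^-3/87.3 = 5.842×10^-5 s; final current I_∞ = ε/R = 37.8/87.3 = 0.433 A.
I(t) = I_∞(1 − e^(−t/τ)) with t/τ = 3.133.
I = (0.433)(1 − e^(−3.133)) = 0.4141 A.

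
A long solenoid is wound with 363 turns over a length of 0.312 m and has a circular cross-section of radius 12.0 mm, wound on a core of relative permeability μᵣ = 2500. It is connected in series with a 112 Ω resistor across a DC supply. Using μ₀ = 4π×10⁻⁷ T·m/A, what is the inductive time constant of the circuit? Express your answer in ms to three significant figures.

A = πr² = π(1.200×10^-2 m)² = 4.524×10^-4 m².
L = μ₀μᵣN²A/ℓ = (4π×10⁻⁷)(2500)(363)²(4.524×10^-4)/(0.312) = 0.6002 H.
τ = L/R = (0.6002)/(112) = 5.359×10^-3 s.

τ ≈ 5.36 ms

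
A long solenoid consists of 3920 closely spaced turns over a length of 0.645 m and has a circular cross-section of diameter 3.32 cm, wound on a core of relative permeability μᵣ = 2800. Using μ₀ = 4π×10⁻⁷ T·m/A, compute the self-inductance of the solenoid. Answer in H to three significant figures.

L ≈ 72.6 H

A = π(d/2)² = π(1.660×10^-2 m)² = 8.657×10^-4 m².
For a long solenoid, L = μ₀μᵣN²A/ℓ.
L = (4π×10⁻⁷)(2800)(3920)²(8.657×10^-4)/(0.645 m) = 72.57 H.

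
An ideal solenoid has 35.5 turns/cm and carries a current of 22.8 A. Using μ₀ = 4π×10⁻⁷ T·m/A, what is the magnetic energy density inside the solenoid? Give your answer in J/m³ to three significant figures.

u ≈ 4120 J/m³

B = μ₀nI = (4π×10⁻⁷)(3.550×10^3)(22.8) = 0.1017 T.
u = B²/(2μ₀) = (0.1017)²/(2×4π×10⁻⁷) = 4.116×10^3 J/m³.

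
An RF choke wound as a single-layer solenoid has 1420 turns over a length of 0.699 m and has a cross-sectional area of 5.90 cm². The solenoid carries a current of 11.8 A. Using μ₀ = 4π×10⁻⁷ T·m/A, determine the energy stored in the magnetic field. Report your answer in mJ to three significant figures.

A = 5.90 cm² = 5.900×10^-4 m².
L = μ₀N²A/ℓ = (4π×10⁻⁷)(1420)²(5.900×10^-4)/(0.699) = 2.139×10^-3 H.
U = ½LI² = ½(2.139×10^-3)(11.8)² = 0.1489 J.

U ≈ 149 mJ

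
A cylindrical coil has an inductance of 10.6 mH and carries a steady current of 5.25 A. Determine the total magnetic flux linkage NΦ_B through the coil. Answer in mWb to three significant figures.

NΦ_B ≈ 55.7 mWb

From L = NΦ_B/I, the flux linkage is NΦ_B = LI.
NΦ_B = (1.060×10^-2 H)(5.25 A) = 5.565×10^-2 Wb.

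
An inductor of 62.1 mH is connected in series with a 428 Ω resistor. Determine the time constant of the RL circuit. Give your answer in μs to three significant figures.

τ = L/R = (6.210×10^-2 H)/(428 Ω) = 1.451×10^-4 s.

τ ≈ 145 μs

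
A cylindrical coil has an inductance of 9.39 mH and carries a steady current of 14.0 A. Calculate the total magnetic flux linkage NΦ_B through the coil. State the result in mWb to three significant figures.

From L = NΦ_B/I, the flux linkage is NΦ_B = LI.
NΦ_B = (9.390×10^-3 H)(14.0 A) = 0.13146 Wb.

NΦ_B ≈ 131 mWb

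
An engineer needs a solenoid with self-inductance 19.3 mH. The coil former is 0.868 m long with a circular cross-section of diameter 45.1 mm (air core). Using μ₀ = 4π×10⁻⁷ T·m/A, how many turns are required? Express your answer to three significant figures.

A = π(d/2)² = π(2.255×10^-2 m)² = 1.598×10^-3 m².
From L = μ₀N²A/ℓ, N = √(Lℓ / (μ₀A)).
N = √[(1.930×10^-2)(0.868) / ((4π×10⁻⁷)×1.598×10^-3)] = √(8.34496×10^6) ≈ 2888.8.

N ≈ 2890 turns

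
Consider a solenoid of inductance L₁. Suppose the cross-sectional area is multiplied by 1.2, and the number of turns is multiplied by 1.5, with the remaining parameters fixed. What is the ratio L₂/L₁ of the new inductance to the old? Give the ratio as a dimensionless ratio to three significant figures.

For a solenoid, L ∝ μᵣN²A/ℓ.
L₂/L₁ = (1.2) × (1.5)^2 = 2.70.

L₂/L₁ = 2.70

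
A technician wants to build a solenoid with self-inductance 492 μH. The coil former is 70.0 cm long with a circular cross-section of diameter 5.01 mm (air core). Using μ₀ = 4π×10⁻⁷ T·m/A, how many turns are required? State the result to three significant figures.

A = π(d/2)² = π(2.505×10^-3 m)² = 1.971×10^-5 m².
From L = μ₀N²A/ℓ, N = √(Lℓ / (μ₀A)).
N = √[(4.920×10^-4)(0.7) / ((4π×10⁻⁷)×1.971×10^-5)] = √(1.390×10^7) ≈ 3728.6.

N ≈ 3730 turns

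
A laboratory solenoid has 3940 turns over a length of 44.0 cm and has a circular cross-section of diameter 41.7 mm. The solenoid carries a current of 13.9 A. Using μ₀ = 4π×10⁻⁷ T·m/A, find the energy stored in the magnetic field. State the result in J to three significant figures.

A = π(d/2)² = π(2.085×10^-2 m)² = 1.366×10^-3 m².
L = μ₀N²A/ℓ = (4π×10⁻⁷)(3940)²(1.366×10^-3)/(0.44) = 6.05496×10^-2 H.
U = ½LI² = ½(6.05496×10^-2)(13.9)² = 5.849 J.

U ≈ 5.85 J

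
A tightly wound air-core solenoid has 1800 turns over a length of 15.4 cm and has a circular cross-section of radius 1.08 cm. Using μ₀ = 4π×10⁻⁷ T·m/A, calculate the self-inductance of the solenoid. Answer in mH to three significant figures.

L ≈ 9.69 mH

A = πr² = π(1.080×10^-2 m)² = 3.664×10^-4 m².
For a long solenoid, L = μ₀N²A/ℓ.
L = (4π×10⁻⁷)(1800)²(3.664×10^-4)/(0.154 m) = 9.688×10^-3 H.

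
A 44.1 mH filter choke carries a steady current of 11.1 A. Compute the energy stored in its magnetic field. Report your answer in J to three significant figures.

Stored magnetic energy: U = ½LI².
U = ½(4.410×10^-2 H)(11.1 A)² = 2.717 J.

U ≈ 2.72 J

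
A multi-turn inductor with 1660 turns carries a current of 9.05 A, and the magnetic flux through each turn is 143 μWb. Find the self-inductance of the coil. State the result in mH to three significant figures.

L ≈ 26.2 mH

Self-inductance is defined by L = NΦ_B/I (flux linkage over current).
L = (1660)(1.430×10^-4 Wb)/(9.05 A) = 2.623×10^-2 H.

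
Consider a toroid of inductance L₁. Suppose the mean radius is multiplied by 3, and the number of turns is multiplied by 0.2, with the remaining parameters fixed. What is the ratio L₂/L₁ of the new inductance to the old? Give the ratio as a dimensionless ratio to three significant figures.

L₂/L₁ = 0.0133

For a toroid, L ∝ μᵣN²A/R.
L₂/L₁ = (3)^-1 × (0.2)^2 = 0.0133.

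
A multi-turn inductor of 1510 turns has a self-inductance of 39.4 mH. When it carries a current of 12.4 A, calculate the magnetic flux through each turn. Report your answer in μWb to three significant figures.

From L = NΦ_B/I, the flux per turn is Φ_B = LI/N.
Φ_B = (3.940×10^-2 H)(12.4 A)/1510 = 3.235×10^-4 Wb.

Φ_B ≈ 324 μWb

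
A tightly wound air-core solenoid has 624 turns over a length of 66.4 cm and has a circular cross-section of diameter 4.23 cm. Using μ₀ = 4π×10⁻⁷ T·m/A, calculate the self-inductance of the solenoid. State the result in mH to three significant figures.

L ≈ 1.04 mH

A = π(d/2)² = π(2.115×10^-2 m)² = 1.405×10^-3 m².
For a long solenoid, L = μ₀N²A/ℓ.
L = (4π×10⁻⁷)(624)²(1.405×10^-3)/(0.664 m) = 1.036×10^-3 H.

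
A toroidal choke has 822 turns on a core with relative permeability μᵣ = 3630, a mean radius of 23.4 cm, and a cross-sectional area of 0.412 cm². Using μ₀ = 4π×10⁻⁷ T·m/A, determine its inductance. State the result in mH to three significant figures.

For a thin toroid, L = μ₀μᵣN²A/(2πR).
L = (4π×10⁻⁷)(3630)(822)²(4.120×10^-5) / (2π×0.234 m) = 8.637×10^-2 H.

L ≈ 86.4 mH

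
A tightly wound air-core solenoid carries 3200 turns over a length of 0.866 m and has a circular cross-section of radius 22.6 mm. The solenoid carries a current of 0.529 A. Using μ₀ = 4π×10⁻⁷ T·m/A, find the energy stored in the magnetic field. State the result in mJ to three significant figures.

A = πr² = π(2.260×10^-2 m)² = 1.6046×10^-3 m².
L = μ₀N²A/ℓ = (4π×10⁻⁷)(3200)²(1.6046×10^-3)/(0.866) = 2.384×10^-2 H.
U = ½LI² = ½(2.384×10^-2)(0.529)² = 3.336×10^-3 J.

U ≈ 3.34 mJ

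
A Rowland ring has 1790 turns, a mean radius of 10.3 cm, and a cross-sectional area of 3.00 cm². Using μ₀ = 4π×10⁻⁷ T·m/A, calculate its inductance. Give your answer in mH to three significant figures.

For a thin toroid, L = μ₀N²A/(2πR).
L = (4π×10⁻⁷)(1790)²(3.000×10^-4) / (2π×0.103 m) = 1.866×10^-3 H.

L ≈ 1.87 mH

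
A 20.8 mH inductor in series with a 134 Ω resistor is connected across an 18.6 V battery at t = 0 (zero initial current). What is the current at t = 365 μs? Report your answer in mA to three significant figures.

τ = L/R = 2.080×10^-2/134 = 1.552×10^-4 s; final current I_∞ = ε/R = 18.6/134 = 0.1388 A.
I(t) = I_∞(1 − e^(−t/τ)) with t/τ = 2.351.
I = (0.1388)(1 − e^(−2.351)) = 0.1256 A.

I ≈ 126 mA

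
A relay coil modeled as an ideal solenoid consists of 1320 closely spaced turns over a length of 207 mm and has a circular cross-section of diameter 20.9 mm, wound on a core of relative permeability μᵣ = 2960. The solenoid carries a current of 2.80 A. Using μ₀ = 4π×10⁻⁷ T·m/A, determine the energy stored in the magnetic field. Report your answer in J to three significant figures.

U ≈ 42.1 J

A = π(d/2)² = π(1.045×10^-2 m)² = 3.431×10^-4 m².
L = μ₀μᵣN²A/ℓ = (4π×10⁻⁷)(2960)(1320)²(3.431×10^-4)/(0.207) = 10.74 H.
U = ½LI² = ½(10.74)(2.80)² = 42.11 J.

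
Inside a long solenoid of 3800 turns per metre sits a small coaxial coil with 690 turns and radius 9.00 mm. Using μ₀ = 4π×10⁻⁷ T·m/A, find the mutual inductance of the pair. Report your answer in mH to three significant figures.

The outer solenoid produces a uniform field B₁ = μ₀n₁I₁ across the inner coil,
so the flux linkage is N₂Φ = N₂B₁A₂ = μ₀n₁N₂A₂·I₁, giving M = μ₀n₁N₂A₂.
A₂ = πr² = π(9.000×10^-3 m)² = 2.5447×10^-4 m².
M = (4π×10⁻⁷)(3800)(690)(2.5447×10^-4) = 8.3845×10^-4 H.

M ≈ 0.838 mH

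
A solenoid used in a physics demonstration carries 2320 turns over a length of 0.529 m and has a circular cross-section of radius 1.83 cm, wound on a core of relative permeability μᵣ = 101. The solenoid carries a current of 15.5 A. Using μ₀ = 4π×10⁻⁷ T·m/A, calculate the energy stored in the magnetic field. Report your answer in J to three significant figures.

U ≈ 163 J

A = πr² = π(1.830×10^-2 m)² = 1.052×10^-3 m².
L = μ₀μᵣN²A/ℓ = (4π×10⁻⁷)(101)(2320)²(1.052×10^-3)/(0.529) = 1.359 H.
U = ½LI² = ½(1.359)(15.5)² = 163.2 J.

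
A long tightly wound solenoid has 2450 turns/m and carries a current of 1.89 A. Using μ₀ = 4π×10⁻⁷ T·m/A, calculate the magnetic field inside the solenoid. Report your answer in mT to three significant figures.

B ≈ 5.82 mT

Inside a long solenoid, B = μ₀nI.
B = (4π×10⁻⁷)(2.450×10^3 m⁻¹)(1.89 A) = 5.819×10^-3 T.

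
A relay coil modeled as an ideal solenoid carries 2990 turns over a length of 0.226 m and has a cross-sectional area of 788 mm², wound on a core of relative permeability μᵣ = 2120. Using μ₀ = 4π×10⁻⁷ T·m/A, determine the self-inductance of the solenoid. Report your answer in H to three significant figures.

L ≈ 83.0 H

A = 788 mm² = 7.880×10^-4 m².
For a long solenoid, L = μ₀μᵣN²A/ℓ.
L = (4π×10⁻⁷)(2120)(2990)²(7.880×10^-4)/(0.226 m) = 83.04 H.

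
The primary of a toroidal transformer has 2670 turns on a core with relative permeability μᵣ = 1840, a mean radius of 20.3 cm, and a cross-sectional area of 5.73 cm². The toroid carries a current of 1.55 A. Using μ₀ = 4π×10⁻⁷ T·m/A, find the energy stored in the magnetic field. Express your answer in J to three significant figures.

L = μ₀μᵣN²A/(2πR) = (4π×10⁻⁷)(1840)(2670)²(5.730×10^-4)/(2π×0.203) = 7.405 H.
U = ½LI² = ½(7.405)(1.55)² = 8.895 J.

U ≈ 8.90 J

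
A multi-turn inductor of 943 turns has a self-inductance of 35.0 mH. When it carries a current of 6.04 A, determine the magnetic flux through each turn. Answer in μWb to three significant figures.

Φ_B ≈ 224 μWb

From L = NΦ_B/I, the flux per turn is Φ_B = LI/N.
Φ_B = (3.500×10^-2 H)(6.04 A)/943 = 2.242×10^-4 Wb.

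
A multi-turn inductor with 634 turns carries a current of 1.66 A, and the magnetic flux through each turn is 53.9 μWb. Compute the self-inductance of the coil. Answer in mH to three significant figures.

L ≈ 20.6 mH

Self-inductance is defined by L = NΦ_B/I (flux linkage over current).
L = (634)(5.390×10^-5 Wb)/(1.66 A) = 2.059×10^-2 H.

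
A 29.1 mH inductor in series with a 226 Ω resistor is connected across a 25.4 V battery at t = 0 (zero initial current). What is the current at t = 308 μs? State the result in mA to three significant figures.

I ≈ 102 mA

τ = L/R = 2.910×10^-2/226 = 1.288×10^-4 s; final current I_∞ = ε/R = 25.4/226 = 0.1124 A.
I(t) = I_∞(1 − e^(−t/τ)) with t/τ = 2.392.
I = (0.1124)(1 − e^(−2.392)) = 0.1021 A.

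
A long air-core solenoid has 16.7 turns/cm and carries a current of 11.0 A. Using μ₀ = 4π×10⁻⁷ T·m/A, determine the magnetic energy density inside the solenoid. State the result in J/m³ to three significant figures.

B = μ₀nI = (4π×10⁻⁷)(1.670×10^3)(11.0) = 2.308×10^-2 T.
u = B²/(2μ₀) = (2.308×10^-2)²/(2×4π×10⁻⁷) = 212 J/m³.

u ≈ 212 J/m³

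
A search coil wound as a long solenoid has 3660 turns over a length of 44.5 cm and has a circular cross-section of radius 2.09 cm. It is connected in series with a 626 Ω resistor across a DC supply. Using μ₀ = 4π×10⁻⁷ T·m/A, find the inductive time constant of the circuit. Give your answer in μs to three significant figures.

τ ≈ 82.9 μs

A = πr² = π(2.090×10^-2 m)² = 1.372×10^-3 m².
L = μ₀N²A/ℓ = (4π×10⁻⁷)(3660)²(1.372×10^-3)/(0.445) = 5.191×10^-2 H.
τ = L/R = (5.191×10^-2)/(626) = 8.292×10^-5 s.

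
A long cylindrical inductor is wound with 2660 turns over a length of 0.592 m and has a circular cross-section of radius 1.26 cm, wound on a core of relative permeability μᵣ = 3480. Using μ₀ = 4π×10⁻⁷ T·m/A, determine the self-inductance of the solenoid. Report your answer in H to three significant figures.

L ≈ 26.1 H

A = πr² = π(1.260×10^-2 m)² = 4.988×10^-4 m².
For a long solenoid, L = μ₀μᵣN²A/ℓ.
L = (4π×10⁻⁷)(3480)(2660)²(4.988×10^-4)/(0.592 m) = 26.07 H.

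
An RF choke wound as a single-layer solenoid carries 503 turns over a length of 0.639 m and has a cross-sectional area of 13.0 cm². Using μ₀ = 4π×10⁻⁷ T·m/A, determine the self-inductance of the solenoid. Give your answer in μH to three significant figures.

A = 13.0 cm² = 1.300×10^-3 m².
For a long solenoid, L = μ₀N²A/ℓ.
L = (4π×10⁻⁷)(503)²(1.300×10^-3)/(0.639 m) = 6.468×10^-4 H.

L ≈ 647 μH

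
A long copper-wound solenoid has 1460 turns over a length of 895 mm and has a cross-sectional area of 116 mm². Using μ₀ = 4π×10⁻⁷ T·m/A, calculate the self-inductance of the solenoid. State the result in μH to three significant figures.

A = 116 mm² = 1.160×10^-4 m².
For a long solenoid, L = μ₀N²A/ℓ.
L = (4π×10⁻⁷)(1460)²(1.160×10^-4)/(0.895 m) = 3.472×10^-4 H.

L ≈ 347 μH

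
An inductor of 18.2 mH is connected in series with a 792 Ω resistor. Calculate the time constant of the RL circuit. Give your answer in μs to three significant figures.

τ ≈ 23.0 μs

τ = L/R = (1.820×10^-2 H)/(792 Ω) = 2.298×10^-5 s.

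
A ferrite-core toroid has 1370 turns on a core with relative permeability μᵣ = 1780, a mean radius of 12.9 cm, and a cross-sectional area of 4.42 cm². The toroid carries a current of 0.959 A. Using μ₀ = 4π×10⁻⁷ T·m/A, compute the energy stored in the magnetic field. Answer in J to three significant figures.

L = μ₀μᵣN²A/(2πR) = (4π×10⁻⁷)(1780)(1370)²(4.420×10^-4)/(2π×0.129) = 2.289 H.
U = ½LI² = ½(2.289)(0.959)² = 1.053 J.

U ≈ 1.05 J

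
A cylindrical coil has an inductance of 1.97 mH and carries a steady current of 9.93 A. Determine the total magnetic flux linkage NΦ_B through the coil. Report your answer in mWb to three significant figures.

From L = NΦ_B/I, the flux linkage is NΦ_B = LI.
NΦ_B = (1.970×10^-3 H)(9.93 A) = 1.956×10^-2 Wb.

NΦ_B ≈ 19.6 mWb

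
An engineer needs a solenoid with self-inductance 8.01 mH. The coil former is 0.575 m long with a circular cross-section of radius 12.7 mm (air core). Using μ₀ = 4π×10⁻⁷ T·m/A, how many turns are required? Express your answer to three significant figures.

N ≈ 2690 turns

A = πr² = π(1.270×10^-2 m)² = 5.067×10^-4 m².
From L = μ₀N²A/ℓ, N = √(Lℓ / (μ₀A)).
N = √[(8.010×10^-3)(0.575) / ((4π×10⁻⁷)×5.067×10^-4)] = √(7.233×10^6) ≈ 2689.5.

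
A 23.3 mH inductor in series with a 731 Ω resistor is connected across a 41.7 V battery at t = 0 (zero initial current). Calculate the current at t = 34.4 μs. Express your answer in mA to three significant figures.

I ≈ 37.7 mA

τ = L/R = 2.330×10^-2/731 = 3.187×10^-5 s; final current I_∞ = ε/R = 41.7/731 = 5.7045×10^-2 A.
I(t) = I_∞(1 − e^(−t/τ)) with t/τ = 1.079.
I = (5.7045×10^-2)(1 − e^(−1.079)) = 3.766×10^-2 A.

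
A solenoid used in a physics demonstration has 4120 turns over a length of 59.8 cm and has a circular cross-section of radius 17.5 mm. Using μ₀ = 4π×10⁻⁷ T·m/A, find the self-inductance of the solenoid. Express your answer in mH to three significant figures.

A = πr² = π(1.750×10^-2 m)² = 9.621×10^-4 m².
For a long solenoid, L = μ₀N²A/ℓ.
L = (4π×10⁻⁷)(4120)²(9.621×10^-4)/(0.598 m) = 3.432×10^-2 H.

L ≈ 34.3 mH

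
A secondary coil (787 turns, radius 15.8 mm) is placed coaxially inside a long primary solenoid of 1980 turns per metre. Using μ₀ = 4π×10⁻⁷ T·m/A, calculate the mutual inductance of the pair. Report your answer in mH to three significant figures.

M ≈ 1.54 mH

The outer solenoid produces a uniform field B₁ = μ₀n₁I₁ across the inner coil,
so the flux linkage is N₂Φ = N₂B₁A₂ = μ₀n₁N₂A₂·I₁, giving M = μ₀n₁N₂A₂.
A₂ = πr² = π(1.580×10^-2 m)² = 7.843×10^-4 m².
M = (4π×10⁻⁷)(1980)(787)(7.843×10^-4) = 1.536×10^-3 H.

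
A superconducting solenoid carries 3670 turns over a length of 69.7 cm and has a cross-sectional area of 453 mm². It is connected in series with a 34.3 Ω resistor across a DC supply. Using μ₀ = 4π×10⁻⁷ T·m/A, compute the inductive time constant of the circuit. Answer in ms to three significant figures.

A = 453 mm² = 4.530×10^-4 m².
L = μ₀N²A/ℓ = (4π×10⁻⁷)(3670)²(4.530×10^-4)/(0.697) = 1.100×10^-2 H.
τ = L/R = (1.100×10^-2)/(34.3) = 3.207×10^-4 s.

τ ≈ 0.321 ms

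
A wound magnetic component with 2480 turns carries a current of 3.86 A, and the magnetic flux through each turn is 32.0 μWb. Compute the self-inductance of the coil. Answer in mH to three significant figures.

Self-inductance is defined by L = NΦ_B/I (flux linkage over current).
L = (2480)(3.200×10^-5 Wb)/(3.86 A) = 2.056×10^-2 H.

L ≈ 20.6 mH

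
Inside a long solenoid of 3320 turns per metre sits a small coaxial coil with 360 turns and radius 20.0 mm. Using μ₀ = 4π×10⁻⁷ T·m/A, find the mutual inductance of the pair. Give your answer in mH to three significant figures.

The outer solenoid produces a uniform field B₁ = μ₀n₁I₁ across the inner coil,
so the flux linkage is N₂Φ = N₂B₁A₂ = μ₀n₁N₂A₂·I₁, giving M = μ₀n₁N₂A₂.
A₂ = πr² = π(2.000×10^-2 m)² = 1.257×10^-3 m².
M = (4π×10⁻⁷)(3320)(360)(1.257×10^-3) = 1.887×10^-3 H.

M ≈ 1.89 mH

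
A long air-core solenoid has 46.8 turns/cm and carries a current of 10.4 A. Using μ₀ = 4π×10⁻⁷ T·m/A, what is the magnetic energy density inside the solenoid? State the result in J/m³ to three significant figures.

u ≈ 1490 J/m³

B = μ₀nI = (4π×10⁻⁷)(4.680×10^3)(10.4) = 6.116×10^-2 T.
u = B²/(2μ₀) = (6.116×10^-2)²/(2×4π×10⁻⁷) = 1.488×10^3 J/m³.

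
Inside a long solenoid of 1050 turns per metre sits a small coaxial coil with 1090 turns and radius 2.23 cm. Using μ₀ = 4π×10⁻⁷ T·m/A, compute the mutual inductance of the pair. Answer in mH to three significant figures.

The outer solenoid produces a uniform field B₁ = μ₀n₁I₁ across the inner coil,
so the flux linkage is N₂Φ = N₂B₁A₂ = μ₀n₁N₂A₂·I₁, giving M = μ₀n₁N₂A₂.
A₂ = πr² = π(2.230×10^-2 m)² = 1.562×10^-3 m².
M = (4π×10⁻⁷)(1050)(1090)(1.562×10^-3) = 2.247×10^-3 H.

M ≈ 2.25 mH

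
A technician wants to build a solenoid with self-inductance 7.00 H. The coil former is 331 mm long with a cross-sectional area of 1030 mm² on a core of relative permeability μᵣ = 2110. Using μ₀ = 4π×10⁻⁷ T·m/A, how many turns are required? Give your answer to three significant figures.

A = 1030 mm² = 1.030×10^-3 m².
From L = μ₀μᵣN²A/ℓ, N = √(Lℓ / (μ₀μᵣA)).
N = √[(7)(0.331) / ((4π×10⁻⁷)(2110)×1.030×10^-3)] = √(8.484×10^5) ≈ 921.1.

N ≈ 921 turns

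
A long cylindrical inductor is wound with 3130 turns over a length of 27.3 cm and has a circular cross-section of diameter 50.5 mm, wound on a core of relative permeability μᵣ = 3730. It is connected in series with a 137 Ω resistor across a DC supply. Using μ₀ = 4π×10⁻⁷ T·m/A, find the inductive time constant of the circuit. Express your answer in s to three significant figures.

A = π(d/2)² = π(2.525×10^-2 m)² = 2.003×10^-3 m².
L = μ₀μᵣN²A/ℓ = (4π×10⁻⁷)(3730)(3130)²(2.003×10^-3)/(0.273) = 336.9 H.
τ = L/R = (336.9)/(137) = 2.459 s.

τ ≈ 2.46 s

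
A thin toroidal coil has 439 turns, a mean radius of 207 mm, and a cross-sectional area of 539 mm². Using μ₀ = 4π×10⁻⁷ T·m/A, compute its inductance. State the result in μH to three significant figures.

For a thin toroid, L = μ₀N²A/(2πR).
L = (4π×10⁻⁷)(439)²(5.390×10^-4) / (2π×0.207 m) = 1.004×10^-4 H.

L ≈ 100 μH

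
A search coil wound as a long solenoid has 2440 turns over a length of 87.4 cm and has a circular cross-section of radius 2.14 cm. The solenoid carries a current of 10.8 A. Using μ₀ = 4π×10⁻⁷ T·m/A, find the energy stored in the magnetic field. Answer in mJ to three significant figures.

A = πr² = π(2.140×10^-2 m)² = 1.439×10^-3 m².
L = μ₀N²A/ℓ = (4π×10⁻⁷)(2440)²(1.439×10^-3)/(0.874) = 1.232×10^-2 H.
U = ½LI² = ½(1.232×10^-2)(10.8)² = 0.7182 J.

U ≈ 718 mJ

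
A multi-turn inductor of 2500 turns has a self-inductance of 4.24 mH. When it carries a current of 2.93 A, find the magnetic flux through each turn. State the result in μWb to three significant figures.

Φ_B ≈ 4.97 μWb

From L = NΦ_B/I, the flux per turn is Φ_B = LI/N.
Φ_B = (4.240×10^-3 H)(2.93 A)/2500 = 4.969×10^-6 Wb.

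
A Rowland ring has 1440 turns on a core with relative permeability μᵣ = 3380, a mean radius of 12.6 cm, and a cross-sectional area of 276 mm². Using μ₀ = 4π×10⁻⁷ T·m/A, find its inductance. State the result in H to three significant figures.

For a thin toroid, L = μ₀μᵣN²A/(2πR).
L = (4π×10⁻⁷)(3380)(1440)²(2.760×10^-4) / (2π×0.126 m) = 3.071 H.

L ≈ 3.07 H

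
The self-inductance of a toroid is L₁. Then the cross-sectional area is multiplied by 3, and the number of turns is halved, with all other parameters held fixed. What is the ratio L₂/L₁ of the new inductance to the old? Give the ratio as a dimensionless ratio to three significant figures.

For a toroid, L ∝ μᵣN²A/R.
L₂/L₁ = (3) × (0.5)^2 = 0.750.

L₂/L₁ = 0.750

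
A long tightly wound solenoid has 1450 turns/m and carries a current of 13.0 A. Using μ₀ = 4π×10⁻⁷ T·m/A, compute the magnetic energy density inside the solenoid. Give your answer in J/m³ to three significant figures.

B = μ₀nI = (4π×10⁻⁷)(1.450×10^3)(13.0) = 2.369×10^-2 T.
u = B²/(2μ₀) = (2.369×10^-2)²/(2×4π×10⁻⁷) = 223.3 J/m³.

u ≈ 223 J/m³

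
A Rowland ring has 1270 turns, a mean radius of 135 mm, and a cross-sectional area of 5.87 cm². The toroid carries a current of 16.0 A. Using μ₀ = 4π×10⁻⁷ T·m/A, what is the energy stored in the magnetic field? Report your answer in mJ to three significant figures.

U ≈ 180 mJ

L = μ₀N²A/(2πR) = (4π×10⁻⁷)(1270)²(5.870×10^-4)/(2π×0.135) = 1.403×10^-3 H.
U = ½LI² = ½(1.403×10^-3)(16.0)² = 0.1795 J.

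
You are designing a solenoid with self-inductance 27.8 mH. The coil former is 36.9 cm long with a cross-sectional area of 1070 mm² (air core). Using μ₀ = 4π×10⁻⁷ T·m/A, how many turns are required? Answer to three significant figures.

N ≈ 2760 turns

A = 1070 mm² = 1.070×10^-3 m².
From L = μ₀N²A/ℓ, N = √(Lℓ / (μ₀A)).
N = √[(2.780×10^-2)(0.369) / ((4π×10⁻⁷)×1.070×10^-3)] = √(7.629×10^6) ≈ 2762.1.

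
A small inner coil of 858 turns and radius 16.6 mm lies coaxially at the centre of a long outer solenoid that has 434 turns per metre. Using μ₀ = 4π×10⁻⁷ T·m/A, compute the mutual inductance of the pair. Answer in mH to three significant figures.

The outer solenoid produces a uniform field B₁ = μ₀n₁I₁ across the inner coil,
so the flux linkage is N₂Φ = N₂B₁A₂ = μ₀n₁N₂A₂·I₁, giving M = μ₀n₁N₂A₂.
A₂ = πr² = π(1.660×10^-2 m)² = 8.657×10^-4 m².
M = (4π×10⁻⁷)(434)(858)(8.657×10^-4) = 4.051×10^-4 H.

M ≈ 0.405 mH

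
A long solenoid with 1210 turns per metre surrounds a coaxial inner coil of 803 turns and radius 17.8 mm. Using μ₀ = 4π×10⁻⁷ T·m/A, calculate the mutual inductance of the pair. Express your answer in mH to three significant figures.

M ≈ 1.22 mH

The outer solenoid produces a uniform field B₁ = μ₀n₁I₁ across the inner coil,
so the flux linkage is N₂Φ = N₂B₁A₂ = μ₀n₁N₂A₂·I₁, giving M = μ₀n₁N₂A₂.
A₂ = πr² = π(1.780×10^-2 m)² = 9.954×10^-4 m².
M = (4π×10⁻⁷)(1210)(803)(9.954×10^-4) = 1.215×10^-3 H.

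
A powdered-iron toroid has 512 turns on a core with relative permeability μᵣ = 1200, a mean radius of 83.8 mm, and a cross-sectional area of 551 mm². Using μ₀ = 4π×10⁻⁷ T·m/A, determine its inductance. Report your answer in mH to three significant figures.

L ≈ 414 mH

For a thin toroid, L = μ₀μᵣN²A/(2πR).
L = (4π×10⁻⁷)(1200)(512)²(5.510×10^-4) / (2π×8.380×10^-2 m) = 0.4137 H.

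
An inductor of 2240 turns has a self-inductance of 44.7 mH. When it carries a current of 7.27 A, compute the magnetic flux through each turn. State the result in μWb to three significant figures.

Φ_B ≈ 145 μWb

From L = NΦ_B/I, the flux per turn is Φ_B = LI/N.
Φ_B = (4.470×10^-2 H)(7.27 A)/2240 = 1.451×10^-4 Wb.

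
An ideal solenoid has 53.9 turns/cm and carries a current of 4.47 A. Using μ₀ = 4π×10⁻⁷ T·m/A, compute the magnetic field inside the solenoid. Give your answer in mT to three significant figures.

Inside a long solenoid, B = μ₀nI.
B = (4π×10⁻⁷)(5.390×10^3 m⁻¹)(4.47 A) = 3.028×10^-2 T.

B ≈ 30.3 mT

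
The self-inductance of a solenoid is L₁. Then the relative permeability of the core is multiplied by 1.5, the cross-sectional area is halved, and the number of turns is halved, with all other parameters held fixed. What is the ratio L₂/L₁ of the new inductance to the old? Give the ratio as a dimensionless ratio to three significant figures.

For a solenoid, L ∝ μᵣN²A/ℓ.
L₂/L₁ = (1.5) × (0.5) × (0.5)^2 = 0.188.

L₂/L₁ = 0.188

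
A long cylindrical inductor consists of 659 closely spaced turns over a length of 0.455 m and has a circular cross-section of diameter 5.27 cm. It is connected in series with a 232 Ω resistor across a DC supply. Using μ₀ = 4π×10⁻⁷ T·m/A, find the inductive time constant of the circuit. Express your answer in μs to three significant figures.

A = π(d/2)² = π(2.635×10^-2 m)² = 2.181×10^-3 m².
L = μ₀N²A/ℓ = (4π×10⁻⁷)(659)²(2.181×10^-3)/(0.455) = 2.616×10^-3 H.
τ = L/R = (2.616×10^-3)/(232) = 1.128×10^-5 s.

τ ≈ 11.3 μs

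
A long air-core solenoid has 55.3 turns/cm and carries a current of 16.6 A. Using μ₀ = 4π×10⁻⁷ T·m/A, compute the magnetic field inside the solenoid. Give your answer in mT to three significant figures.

Inside a long solenoid, B = μ₀nI.
B = (4π×10⁻⁷)(5.530×10^3 m⁻¹)(16.6 A) = 0.1154 T.

B ≈ 115 mT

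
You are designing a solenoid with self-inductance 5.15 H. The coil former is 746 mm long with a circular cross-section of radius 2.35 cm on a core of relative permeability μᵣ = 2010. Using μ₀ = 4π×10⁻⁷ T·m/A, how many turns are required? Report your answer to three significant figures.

A = πr² = π(2.350×10^-2 m)² = 1.7349×10^-3 m².
From L = μ₀μᵣN²A/ℓ, N = √(Lℓ / (μ₀μᵣA)).
N = √[(5.15)(0.746) / ((4π×10⁻⁷)(2010)×1.7349×10^-3)] = √(8.767×10^5) ≈ 936.3.

N ≈ 936 turns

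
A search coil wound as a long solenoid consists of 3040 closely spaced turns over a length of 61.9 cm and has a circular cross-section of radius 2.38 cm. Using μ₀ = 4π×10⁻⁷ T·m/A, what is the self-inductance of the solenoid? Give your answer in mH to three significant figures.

L ≈ 33.4 mH

A = πr² = π(2.380×10^-2 m)² = 1.780×10^-3 m².
For a long solenoid, L = μ₀N²A/ℓ.
L = (4π×10⁻⁷)(3040)²(1.780×10^-3)/(0.619 m) = 3.339×10^-2 H.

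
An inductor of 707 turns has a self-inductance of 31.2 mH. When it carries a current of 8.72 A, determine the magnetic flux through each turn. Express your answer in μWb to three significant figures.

Φ_B ≈ 385 μWb

From L = NΦ_B/I, the flux per turn is Φ_B = LI/N.
Φ_B = (3.120×10^-2 H)(8.72 A)/707 = 3.848×10^-4 Wb.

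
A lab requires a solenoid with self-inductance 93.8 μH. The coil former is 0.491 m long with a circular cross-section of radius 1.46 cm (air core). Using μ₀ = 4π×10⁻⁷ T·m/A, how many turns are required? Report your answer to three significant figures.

A = πr² = π(1.460×10^-2 m)² = 6.697×10^-4 m².
From L = μ₀N²A/ℓ, N = √(Lℓ / (μ₀A)).
N = √[(9.380×10^-5)(0.491) / ((4π×10⁻⁷)×6.697×10^-4)] = √(5.473×10^4) ≈ 233.9.

N ≈ 234 turns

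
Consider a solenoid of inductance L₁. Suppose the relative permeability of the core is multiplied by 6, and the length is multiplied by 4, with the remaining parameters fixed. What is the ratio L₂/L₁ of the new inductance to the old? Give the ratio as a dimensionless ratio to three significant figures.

For a solenoid, L ∝ μᵣN²A/ℓ.
L₂/L₁ = (6) × (4)^-1 = 1.50.

L₂/L₁ = 1.50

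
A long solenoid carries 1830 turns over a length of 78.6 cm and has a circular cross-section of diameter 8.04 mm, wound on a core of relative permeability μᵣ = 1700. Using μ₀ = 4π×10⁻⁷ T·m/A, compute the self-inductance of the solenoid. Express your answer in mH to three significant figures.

A = π(d/2)² = π(4.020×10^-3 m)² = 5.077×10^-5 m².
For a long solenoid, L = μ₀μᵣN²A/ℓ.
L = (4π×10⁻⁷)(1700)(1830)²(5.077×10^-5)/(0.786 m) = 0.4621 H.

L ≈ 462 mH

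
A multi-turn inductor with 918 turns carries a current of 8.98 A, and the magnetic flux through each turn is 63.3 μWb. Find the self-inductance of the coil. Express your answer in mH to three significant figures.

L ≈ 6.47 mH

Self-inductance is defined by L = NΦ_B/I (flux linkage over current).
L = (918)(6.330×10^-5 Wb)/(8.98 A) = 6.471×10^-3 H.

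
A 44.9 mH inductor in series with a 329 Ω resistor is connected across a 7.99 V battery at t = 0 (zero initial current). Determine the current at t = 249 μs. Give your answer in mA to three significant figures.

I ≈ 20.4 mA

τ = L/R = 4.490×10^-2/329 = 1.3647×10^-4 s; final current I_∞ = ε/R = 7.99/329 = 2.429×10^-2 A.
I(t) = I_∞(1 − e^(−t/τ)) with t/τ = 1.825.
I = (2.429×10^-2)(1 − e^(−1.825)) = 2.037×10^-2 A.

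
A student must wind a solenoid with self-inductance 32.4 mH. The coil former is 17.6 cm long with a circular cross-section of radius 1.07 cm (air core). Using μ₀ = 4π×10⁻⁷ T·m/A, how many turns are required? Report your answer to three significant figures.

N ≈ 3550 turns

A = πr² = π(1.070×10^-2 m)² = 3.597×10^-4 m².
From L = μ₀N²A/ℓ, N = √(Lℓ / (μ₀A)).
N = √[(3.240×10^-2)(0.176) / ((4π×10⁻⁷)×3.597×10^-4)] = √(1.262×10^7) ≈ 3551.9.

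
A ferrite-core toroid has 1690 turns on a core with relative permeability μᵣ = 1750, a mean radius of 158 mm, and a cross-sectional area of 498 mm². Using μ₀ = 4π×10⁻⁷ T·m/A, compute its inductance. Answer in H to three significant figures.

L ≈ 3.15 H

For a thin toroid, L = μ₀μᵣN²A/(2πR).
L = (4π×10⁻⁷)(1750)(1690)²(4.980×10^-4) / (2π×0.158 m) = 3.151 H.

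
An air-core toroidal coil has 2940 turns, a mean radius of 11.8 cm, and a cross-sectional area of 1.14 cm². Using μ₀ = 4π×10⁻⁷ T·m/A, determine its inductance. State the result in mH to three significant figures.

For a thin toroid, L = μ₀N²A/(2πR).
L = (4π×10⁻⁷)(2940)²(1.140×10^-4) / (2π×0.118 m) = 1.670×10^-3 H.

L ≈ 1.67 mH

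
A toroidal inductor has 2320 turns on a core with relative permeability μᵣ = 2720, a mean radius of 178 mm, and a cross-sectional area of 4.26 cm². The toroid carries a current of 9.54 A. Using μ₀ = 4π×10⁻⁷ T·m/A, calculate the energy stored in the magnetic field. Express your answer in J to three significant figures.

U ≈ 319 J

L = μ₀μᵣN²A/(2πR) = (4π×10⁻⁷)(2720)(2320)²(4.260×10^-4)/(2π×0.178) = 7.008 H.
U = ½LI² = ½(7.008)(9.54)² = 318.9 J.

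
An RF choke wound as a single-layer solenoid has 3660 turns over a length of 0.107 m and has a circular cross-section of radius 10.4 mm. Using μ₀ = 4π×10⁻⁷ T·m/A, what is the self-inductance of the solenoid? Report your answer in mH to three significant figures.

A = πr² = π(1.040×10^-2 m)² = 3.398×10^-4 m².
For a long solenoid, L = μ₀N²A/ℓ.
L = (4π×10⁻⁷)(3660)²(3.398×10^-4)/(0.107 m) = 5.346×10^-2 H.

L ≈ 53.5 mH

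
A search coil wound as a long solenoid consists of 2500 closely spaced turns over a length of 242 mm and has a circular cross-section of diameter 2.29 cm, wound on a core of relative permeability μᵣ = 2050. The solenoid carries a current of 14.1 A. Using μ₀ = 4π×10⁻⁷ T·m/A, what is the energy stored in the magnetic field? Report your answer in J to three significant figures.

U ≈ 2720 J

A = π(d/2)² = π(1.145×10^-2 m)² = 4.119×10^-4 m².
L = μ₀μᵣN²A/ℓ = (4π×10⁻⁷)(2050)(2500)²(4.119×10^-4)/(0.242) = 27.4 H.
U = ½LI² = ½(27.4)(14.1)² = 2.724×10^3 J.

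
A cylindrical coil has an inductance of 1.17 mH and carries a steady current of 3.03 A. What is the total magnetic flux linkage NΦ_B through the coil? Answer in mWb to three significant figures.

NΦ_B ≈ 3.55 mWb

From L = NΦ_B/I, the flux linkage is NΦ_B = LI.
NΦ_B = (1.170×10^-3 H)(3.03 A) = 3.545×10^-3 Wb.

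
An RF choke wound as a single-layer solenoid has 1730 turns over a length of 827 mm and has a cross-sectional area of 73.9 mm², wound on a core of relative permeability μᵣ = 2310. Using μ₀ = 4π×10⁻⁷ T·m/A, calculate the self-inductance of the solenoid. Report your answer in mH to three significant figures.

A = 73.9 mm² = 7.390×10^-5 m².
For a long solenoid, L = μ₀μᵣN²A/ℓ.
L = (4π×10⁻⁷)(2310)(1730)²(7.390×10^-5)/(0.827 m) = 0.7763 H.

L ≈ 776 mH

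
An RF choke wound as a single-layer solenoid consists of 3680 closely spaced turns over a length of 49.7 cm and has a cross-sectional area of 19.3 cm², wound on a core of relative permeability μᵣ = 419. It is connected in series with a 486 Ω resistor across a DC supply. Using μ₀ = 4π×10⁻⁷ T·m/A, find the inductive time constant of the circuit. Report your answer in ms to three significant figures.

τ ≈ 57.0 ms

A = 19.3 cm² = 1.930×10^-3 m².
L = μ₀μᵣN²A/ℓ = (4π×10⁻⁷)(419)(3680)²(1.930×10^-3)/(0.497) = 27.69 H.
τ = L/R = (27.69)/(486) = 5.697×10^-2 s.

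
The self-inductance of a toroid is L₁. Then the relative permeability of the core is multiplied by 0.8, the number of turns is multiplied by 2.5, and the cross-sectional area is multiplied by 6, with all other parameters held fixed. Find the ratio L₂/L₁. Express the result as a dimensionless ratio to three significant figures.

For a toroid, L ∝ μᵣN²A/R.
L₂/L₁ = (0.8) × (2.5)^2 × (6) = 30.0.

L₂/L₁ = 30.0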